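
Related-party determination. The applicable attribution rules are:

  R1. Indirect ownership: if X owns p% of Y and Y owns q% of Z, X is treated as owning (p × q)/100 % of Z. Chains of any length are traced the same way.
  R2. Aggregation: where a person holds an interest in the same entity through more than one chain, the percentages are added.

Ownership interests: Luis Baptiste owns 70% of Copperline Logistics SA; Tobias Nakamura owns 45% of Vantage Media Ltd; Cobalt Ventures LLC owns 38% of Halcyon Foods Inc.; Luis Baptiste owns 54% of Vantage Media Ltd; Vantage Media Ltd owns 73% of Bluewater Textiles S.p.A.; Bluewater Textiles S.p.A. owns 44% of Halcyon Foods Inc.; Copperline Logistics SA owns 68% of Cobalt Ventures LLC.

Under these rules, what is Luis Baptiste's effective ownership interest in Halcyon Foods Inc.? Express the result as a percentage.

35.4328%

Chain via Vantage Media Ltd → Bluewater Textiles S.p.A. (R1): 54% × 73% × 44% = 17.3448% of Halcyon Foods Inc.
Chain via Copperline Logistics SA → Cobalt Ventures LLC (R1): 70% × 68% × 38% = 18.088% of Halcyon Foods Inc.
Aggregating (R2): 17.3448% + 18.088% = 35.4328%.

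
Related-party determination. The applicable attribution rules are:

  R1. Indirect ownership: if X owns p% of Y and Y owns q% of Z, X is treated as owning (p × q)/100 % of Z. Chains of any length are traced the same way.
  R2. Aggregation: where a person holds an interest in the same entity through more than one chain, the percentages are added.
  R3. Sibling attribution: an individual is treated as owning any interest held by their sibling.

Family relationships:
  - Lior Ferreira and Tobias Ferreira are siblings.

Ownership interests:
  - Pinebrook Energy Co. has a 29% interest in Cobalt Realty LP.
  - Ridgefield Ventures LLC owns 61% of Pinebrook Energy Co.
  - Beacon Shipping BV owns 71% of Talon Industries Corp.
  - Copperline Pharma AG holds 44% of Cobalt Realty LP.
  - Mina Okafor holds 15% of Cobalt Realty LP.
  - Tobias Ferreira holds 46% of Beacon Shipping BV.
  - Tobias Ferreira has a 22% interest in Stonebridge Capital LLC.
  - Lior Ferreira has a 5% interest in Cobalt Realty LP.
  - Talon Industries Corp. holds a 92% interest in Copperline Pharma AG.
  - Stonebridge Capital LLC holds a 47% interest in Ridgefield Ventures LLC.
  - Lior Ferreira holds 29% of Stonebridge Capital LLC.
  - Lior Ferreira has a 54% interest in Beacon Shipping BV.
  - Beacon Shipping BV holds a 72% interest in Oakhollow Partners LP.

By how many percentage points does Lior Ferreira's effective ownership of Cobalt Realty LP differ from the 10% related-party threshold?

27.981093

By sibling attribution (R3), Lior Ferreira is treated as also owning Tobias Ferreira's interest in Stonebridge Capital LLC, giving 29% + 22% = 51%.
By sibling attribution (R3), Lior Ferreira is treated as also owning Tobias Ferreira's interest in Beacon Shipping BV, giving 54% + 46% = 100%.
Chain via Stonebridge Capital LLC → Ridgefield Ventures LLC → Pinebrook Energy Co. (R1): 51% × 47% × 61% × 29% = 4.240293% of Cobalt Realty LP.
Chain via Beacon Shipping BV → Talon Industries Corp. → Copperline Pharma AG (R1): 100% × 71% × 92% × 44% = 28.7408% of Cobalt Realty LP.
Direct interest in Cobalt Realty LP: 5%.
Aggregating (R2): 4.240293% + 28.7408% + 5% = 37.981093%.
37.981093% exceeds the 10% threshold by 27.981093 percentage points.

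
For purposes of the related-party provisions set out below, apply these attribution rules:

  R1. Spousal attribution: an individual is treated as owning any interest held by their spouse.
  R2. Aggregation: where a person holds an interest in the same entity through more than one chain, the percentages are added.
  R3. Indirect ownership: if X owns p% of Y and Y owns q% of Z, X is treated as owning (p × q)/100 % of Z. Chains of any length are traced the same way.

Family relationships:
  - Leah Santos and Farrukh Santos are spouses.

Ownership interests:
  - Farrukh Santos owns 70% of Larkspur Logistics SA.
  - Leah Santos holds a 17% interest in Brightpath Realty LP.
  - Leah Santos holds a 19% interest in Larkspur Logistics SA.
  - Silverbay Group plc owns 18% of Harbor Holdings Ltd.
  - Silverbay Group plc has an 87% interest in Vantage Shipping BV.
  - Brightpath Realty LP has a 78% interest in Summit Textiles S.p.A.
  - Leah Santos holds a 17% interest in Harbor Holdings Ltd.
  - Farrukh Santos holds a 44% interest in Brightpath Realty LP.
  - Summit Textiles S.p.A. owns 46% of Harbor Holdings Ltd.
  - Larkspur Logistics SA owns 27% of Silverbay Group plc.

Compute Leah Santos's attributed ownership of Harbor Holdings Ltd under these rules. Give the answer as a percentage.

By spousal attribution (R1), Leah Santos is treated as also owning Farrukh Santos's interest in Brightpath Realty LP, giving 17% + 44% = 61%.
By spousal attribution (R1), Leah Santos is treated as also owning Farrukh Santos's interest in Larkspur Logistics SA, giving 19% + 70% = 89%.
Chain via Brightpath Realty LP → Summit Textiles S.p.A. (R3): 61% × 78% × 46% = 21.8868% of Harbor Holdings Ltd.
Chain via Larkspur Logistics SA → Silverbay Group plc (R3): 89% × 27% × 18% = 4.3254% of Harbor Holdings Ltd.
Direct interest in Harbor Holdings Ltd: 17%.
Aggregating (R2): 21.8868% + 4.3254% + 17% = 43.2122%.

43.2122%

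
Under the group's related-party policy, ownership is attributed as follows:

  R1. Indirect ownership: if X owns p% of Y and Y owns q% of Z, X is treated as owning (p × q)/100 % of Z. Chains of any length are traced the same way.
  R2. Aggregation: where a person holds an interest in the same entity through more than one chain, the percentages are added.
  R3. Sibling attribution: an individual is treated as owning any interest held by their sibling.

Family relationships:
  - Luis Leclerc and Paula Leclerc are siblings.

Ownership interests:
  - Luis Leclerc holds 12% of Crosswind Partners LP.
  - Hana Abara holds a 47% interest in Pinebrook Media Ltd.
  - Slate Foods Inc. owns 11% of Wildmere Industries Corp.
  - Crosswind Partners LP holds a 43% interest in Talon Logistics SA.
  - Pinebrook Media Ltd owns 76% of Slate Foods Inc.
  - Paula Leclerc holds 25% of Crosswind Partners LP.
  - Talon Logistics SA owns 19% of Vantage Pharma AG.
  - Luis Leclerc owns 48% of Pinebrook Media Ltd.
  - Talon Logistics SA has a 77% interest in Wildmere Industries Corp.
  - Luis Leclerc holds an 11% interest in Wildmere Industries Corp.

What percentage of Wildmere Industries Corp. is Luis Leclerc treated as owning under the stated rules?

27.2635%

By sibling attribution (R3), Luis Leclerc is treated as also owning Paula Leclerc's interest in Crosswind Partners LP, giving 12% + 25% = 37%.
Chain via Crosswind Partners LP → Talon Logistics SA (R1): 37% × 43% × 77% = 12.2507% of Wildmere Industries Corp.
Chain via Pinebrook Media Ltd → Slate Foods Inc. (R1): 48% × 76% × 11% = 4.0128% of Wildmere Industries Corp.
Direct interest in Wildmere Industries Corp: 11%.
Aggregating (R2): 12.2507% + 4.0128% + 11% = 27.2635%.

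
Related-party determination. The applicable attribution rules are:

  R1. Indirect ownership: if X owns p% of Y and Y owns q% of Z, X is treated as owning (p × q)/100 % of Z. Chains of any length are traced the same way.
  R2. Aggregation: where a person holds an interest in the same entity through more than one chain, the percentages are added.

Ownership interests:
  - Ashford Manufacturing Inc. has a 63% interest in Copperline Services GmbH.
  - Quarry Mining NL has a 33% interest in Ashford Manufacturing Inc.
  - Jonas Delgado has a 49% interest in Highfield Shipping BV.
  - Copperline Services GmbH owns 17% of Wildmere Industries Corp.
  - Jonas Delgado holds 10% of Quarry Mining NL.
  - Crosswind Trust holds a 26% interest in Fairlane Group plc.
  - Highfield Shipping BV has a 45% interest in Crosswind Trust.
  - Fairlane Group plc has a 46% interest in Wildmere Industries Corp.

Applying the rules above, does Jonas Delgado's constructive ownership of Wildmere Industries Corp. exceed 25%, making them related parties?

No

Chain via Highfield Shipping BV → Crosswind Trust → Fairlane Group plc (R1): 49% × 45% × 26% × 46% = 2.63718% of Wildmere Industries Corp.
Chain via Quarry Mining NL → Ashford Manufacturing Inc. → Copperline Services GmbH (R1): 10% × 33% × 63% × 17% = 0.35343% of Wildmere Industries Corp.
Aggregating (R2): 2.63718% + 0.35343% = 2.99061%.
2.99061% does not exceed the 25% threshold, so Jonas is not a related party to Wildmere Industries Corp.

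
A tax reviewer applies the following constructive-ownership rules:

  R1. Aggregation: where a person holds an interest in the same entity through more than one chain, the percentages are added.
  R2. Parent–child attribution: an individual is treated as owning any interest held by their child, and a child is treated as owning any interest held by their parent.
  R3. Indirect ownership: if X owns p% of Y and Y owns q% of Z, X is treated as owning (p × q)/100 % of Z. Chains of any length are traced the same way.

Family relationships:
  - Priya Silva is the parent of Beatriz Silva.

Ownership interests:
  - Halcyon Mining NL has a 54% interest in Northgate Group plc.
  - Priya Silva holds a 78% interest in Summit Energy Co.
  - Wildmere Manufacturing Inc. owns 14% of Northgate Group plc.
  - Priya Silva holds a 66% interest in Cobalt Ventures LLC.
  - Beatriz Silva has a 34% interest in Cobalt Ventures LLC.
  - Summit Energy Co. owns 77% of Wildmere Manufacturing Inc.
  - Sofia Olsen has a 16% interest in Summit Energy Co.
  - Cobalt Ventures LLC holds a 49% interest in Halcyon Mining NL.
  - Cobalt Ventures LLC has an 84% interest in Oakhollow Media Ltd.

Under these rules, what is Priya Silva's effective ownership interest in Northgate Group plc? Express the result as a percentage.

By parent–child attribution (R2), Priya Silva is treated as also owning Beatriz Silva's interest in Cobalt Ventures LLC, giving 66% + 34% = 100%.
Chain via Cobalt Ventures LLC → Halcyon Mining NL (R3): 100% × 49% × 54% = 26.46% of Northgate Group plc.
Chain via Summit Energy Co. → Wildmere Manufacturing Inc. (R3): 78% × 77% × 14% = 8.4084% of Northgate Group plc.
Aggregating (R1): 26.46% + 8.4084% = 34.8684%.

34.8684%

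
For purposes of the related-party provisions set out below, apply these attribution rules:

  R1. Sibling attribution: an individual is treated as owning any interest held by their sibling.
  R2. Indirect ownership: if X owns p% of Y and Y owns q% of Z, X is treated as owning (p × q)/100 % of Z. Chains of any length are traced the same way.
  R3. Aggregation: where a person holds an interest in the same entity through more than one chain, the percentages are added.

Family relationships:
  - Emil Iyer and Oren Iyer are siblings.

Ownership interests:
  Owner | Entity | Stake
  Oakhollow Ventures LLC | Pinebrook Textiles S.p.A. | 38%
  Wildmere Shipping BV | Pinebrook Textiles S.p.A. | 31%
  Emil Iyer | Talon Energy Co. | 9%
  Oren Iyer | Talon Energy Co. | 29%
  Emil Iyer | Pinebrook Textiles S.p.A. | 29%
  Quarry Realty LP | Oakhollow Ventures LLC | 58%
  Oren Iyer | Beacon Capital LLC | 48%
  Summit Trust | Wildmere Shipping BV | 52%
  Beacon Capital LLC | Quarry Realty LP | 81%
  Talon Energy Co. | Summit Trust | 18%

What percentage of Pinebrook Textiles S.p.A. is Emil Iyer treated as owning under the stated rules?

By sibling attribution (R1), Emil Iyer is treated as also owning Oren Iyer's interest in Talon Energy Co, giving 9% + 29% = 38%.
By sibling attribution (R1), Emil Iyer is treated as owning Oren Iyer's 48% interest in Beacon Capital LLC.
Chain via Talon Energy Co. → Summit Trust → Wildmere Shipping BV (R2): 38% × 18% × 52% × 31% = 1.102608% of Pinebrook Textiles S.p.A.
Direct interest in Pinebrook Textiles S.p.A: 29%.
Chain via Beacon Capital LLC → Quarry Realty LP → Oakhollow Ventures LLC (R2): 48% × 81% × 58% × 38% = 8.569152% of Pinebrook Textiles S.p.A.
Aggregating (R3): 1.102608% + 29% + 8.569152% = 38.67176%.

38.67176%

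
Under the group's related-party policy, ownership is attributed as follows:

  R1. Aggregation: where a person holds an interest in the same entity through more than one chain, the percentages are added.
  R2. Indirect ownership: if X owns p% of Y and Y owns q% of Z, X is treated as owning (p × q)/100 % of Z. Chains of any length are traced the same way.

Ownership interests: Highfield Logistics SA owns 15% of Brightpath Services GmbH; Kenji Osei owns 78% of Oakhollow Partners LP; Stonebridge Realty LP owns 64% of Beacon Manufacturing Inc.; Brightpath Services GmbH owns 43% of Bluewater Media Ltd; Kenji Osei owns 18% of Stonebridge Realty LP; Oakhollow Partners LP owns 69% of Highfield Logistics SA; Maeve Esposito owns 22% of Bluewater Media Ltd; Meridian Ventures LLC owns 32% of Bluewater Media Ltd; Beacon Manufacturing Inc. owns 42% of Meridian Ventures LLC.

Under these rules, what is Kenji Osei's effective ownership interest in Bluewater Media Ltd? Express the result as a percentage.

Chain via Oakhollow Partners LP → Highfield Logistics SA → Brightpath Services GmbH (R2): 78% × 69% × 15% × 43% = 3.47139% of Bluewater Media Ltd.
Chain via Stonebridge Realty LP → Beacon Manufacturing Inc. → Meridian Ventures LLC (R2): 18% × 64% × 42% × 32% = 1.548288% of Bluewater Media Ltd.
Aggregating (R1): 3.47139% + 1.548288% = 5.019678%.

5.019678%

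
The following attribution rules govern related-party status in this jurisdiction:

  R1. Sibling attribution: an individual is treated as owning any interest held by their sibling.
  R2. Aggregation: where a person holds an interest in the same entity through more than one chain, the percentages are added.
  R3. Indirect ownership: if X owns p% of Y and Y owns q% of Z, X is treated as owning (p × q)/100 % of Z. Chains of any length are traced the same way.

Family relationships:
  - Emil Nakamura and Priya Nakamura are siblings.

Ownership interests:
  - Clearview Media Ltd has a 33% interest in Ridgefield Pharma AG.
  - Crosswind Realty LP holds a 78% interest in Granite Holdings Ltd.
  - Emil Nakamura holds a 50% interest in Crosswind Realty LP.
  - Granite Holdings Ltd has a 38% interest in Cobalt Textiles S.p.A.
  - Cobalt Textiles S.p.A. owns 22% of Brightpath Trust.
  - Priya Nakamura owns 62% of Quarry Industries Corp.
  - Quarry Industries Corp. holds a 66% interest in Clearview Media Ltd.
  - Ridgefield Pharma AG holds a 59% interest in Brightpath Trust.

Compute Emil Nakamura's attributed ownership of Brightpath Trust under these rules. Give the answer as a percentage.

By sibling attribution (R1), Emil Nakamura is treated as owning Priya Nakamura's 62% interest in Quarry Industries Corp.
Chain via Crosswind Realty LP → Granite Holdings Ltd → Cobalt Textiles S.p.A. (R3): 50% × 78% × 38% × 22% = 3.2604% of Brightpath Trust.
Chain via Quarry Industries Corp. → Clearview Media Ltd → Ridgefield Pharma AG (R3): 62% × 66% × 33% × 59% = 7.967124% of Brightpath Trust.
Aggregating (R2): 3.2604% + 7.967124% = 11.227524%.

11.227524%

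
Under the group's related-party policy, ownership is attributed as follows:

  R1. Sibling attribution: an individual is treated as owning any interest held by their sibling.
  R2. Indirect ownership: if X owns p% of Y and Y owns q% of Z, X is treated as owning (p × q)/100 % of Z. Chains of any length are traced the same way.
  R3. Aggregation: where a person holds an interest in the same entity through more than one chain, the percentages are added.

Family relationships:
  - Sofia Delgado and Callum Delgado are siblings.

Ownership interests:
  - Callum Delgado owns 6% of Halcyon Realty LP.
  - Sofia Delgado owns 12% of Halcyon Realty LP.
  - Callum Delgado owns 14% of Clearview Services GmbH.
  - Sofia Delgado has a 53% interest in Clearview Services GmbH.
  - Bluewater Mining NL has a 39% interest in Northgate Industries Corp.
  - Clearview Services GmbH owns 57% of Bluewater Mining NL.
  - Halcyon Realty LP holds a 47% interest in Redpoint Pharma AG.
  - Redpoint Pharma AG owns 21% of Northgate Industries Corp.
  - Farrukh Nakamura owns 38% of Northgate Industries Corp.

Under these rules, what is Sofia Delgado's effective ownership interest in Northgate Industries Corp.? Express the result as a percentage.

By sibling attribution (R1), Sofia Delgado is treated as also owning Callum Delgado's interest in Halcyon Realty LP, giving 12% + 6% = 18%.
By sibling attribution (R1), Sofia Delgado is treated as also owning Callum Delgado's interest in Clearview Services GmbH, giving 53% + 14% = 67%.
Chain via Halcyon Realty LP → Redpoint Pharma AG (R2): 18% × 47% × 21% = 1.7766% of Northgate Industries Corp.
Chain via Clearview Services GmbH → Bluewater Mining NL (R2): 67% × 57% × 39% = 14.8941% of Northgate Industries Corp.
Aggregating (R3): 1.7766% + 14.8941% = 16.6707%.

16.6707%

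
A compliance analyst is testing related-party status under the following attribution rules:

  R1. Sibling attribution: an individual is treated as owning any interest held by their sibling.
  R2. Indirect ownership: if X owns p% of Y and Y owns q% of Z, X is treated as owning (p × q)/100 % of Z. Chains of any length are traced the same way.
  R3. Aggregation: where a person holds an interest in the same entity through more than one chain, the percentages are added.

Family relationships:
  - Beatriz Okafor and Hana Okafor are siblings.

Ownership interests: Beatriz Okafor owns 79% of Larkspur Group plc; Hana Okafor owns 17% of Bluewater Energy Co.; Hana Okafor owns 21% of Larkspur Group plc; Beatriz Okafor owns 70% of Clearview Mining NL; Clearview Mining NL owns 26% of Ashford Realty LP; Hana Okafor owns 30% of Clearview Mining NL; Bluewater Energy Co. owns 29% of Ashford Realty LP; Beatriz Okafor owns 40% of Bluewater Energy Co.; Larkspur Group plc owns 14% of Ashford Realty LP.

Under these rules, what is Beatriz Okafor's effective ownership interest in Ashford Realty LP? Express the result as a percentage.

56.53%

By sibling attribution (R1), Beatriz Okafor is treated as also owning Hana Okafor's interest in Bluewater Energy Co, giving 40% + 17% = 57%.
By sibling attribution (R1), Beatriz Okafor is treated as also owning Hana Okafor's interest in Larkspur Group plc, giving 79% + 21% = 100%.
By sibling attribution (R1), Beatriz Okafor is treated as also owning Hana Okafor's interest in Clearview Mining NL, giving 70% + 30% = 100%.
Chain via Bluewater Energy Co. (R2): 57% × 29% = 16.53% of Ashford Realty LP.
Chain via Larkspur Group plc (R2): 100% × 14% = 14% of Ashford Realty LP.
Chain via Clearview Mining NL (R2): 100% × 26% = 26% of Ashford Realty LP.
Aggregating (R3): 16.53% + 14% + 26% = 56.53%.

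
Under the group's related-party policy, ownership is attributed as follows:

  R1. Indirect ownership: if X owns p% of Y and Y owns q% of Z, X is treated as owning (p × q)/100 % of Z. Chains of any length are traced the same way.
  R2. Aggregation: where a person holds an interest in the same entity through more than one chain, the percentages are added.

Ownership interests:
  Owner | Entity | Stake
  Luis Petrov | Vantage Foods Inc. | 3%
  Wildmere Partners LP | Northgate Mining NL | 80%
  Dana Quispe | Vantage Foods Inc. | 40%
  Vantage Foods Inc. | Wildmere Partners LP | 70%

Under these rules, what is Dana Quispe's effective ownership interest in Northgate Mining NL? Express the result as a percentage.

Chain via Vantage Foods Inc. → Wildmere Partners LP (R1): 40% × 70% × 80% = 22.4% of Northgate Mining NL.

22.4%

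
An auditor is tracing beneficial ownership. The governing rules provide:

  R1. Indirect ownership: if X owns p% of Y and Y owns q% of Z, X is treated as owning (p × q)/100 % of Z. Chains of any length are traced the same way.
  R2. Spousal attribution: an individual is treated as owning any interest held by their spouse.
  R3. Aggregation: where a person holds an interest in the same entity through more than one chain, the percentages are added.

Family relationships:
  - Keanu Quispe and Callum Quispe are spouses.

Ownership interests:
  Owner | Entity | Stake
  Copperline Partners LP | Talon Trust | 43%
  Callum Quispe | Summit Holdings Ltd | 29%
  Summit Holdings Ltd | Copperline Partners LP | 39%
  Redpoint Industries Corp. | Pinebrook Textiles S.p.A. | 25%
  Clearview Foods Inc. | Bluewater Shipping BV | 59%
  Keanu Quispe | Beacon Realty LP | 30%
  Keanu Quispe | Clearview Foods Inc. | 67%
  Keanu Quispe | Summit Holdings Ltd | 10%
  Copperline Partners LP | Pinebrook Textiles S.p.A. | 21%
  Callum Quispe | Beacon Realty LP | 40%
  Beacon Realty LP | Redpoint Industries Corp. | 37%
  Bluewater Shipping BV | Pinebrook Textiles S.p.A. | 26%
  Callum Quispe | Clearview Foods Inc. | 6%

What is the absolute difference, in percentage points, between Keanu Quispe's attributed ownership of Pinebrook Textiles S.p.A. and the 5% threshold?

By spousal attribution (R2), Keanu Quispe is treated as also owning Callum Quispe's interest in Summit Holdings Ltd, giving 10% + 29% = 39%.
By spousal attribution (R2), Keanu Quispe is treated as also owning Callum Quispe's interest in Beacon Realty LP, giving 30% + 40% = 70%.
By spousal attribution (R2), Keanu Quispe is treated as also owning Callum Quispe's interest in Clearview Foods Inc, giving 67% + 6% = 73%.
Chain via Summit Holdings Ltd → Copperline Partners LP (R1): 39% × 39% × 21% = 3.1941% of Pinebrook Textiles S.p.A.
Chain via Beacon Realty LP → Redpoint Industries Corp. (R1): 70% × 37% × 25% = 6.475% of Pinebrook Textiles S.p.A.
Chain via Clearview Foods Inc. → Bluewater Shipping BV (R1): 73% × 59% × 26% = 11.1982% of Pinebrook Textiles S.p.A.
Aggregating (R3): 3.1941% + 6.475% + 11.1982% = 20.8673%.
20.8673% exceeds the 5% threshold by 15.8673 percentage points.

15.8673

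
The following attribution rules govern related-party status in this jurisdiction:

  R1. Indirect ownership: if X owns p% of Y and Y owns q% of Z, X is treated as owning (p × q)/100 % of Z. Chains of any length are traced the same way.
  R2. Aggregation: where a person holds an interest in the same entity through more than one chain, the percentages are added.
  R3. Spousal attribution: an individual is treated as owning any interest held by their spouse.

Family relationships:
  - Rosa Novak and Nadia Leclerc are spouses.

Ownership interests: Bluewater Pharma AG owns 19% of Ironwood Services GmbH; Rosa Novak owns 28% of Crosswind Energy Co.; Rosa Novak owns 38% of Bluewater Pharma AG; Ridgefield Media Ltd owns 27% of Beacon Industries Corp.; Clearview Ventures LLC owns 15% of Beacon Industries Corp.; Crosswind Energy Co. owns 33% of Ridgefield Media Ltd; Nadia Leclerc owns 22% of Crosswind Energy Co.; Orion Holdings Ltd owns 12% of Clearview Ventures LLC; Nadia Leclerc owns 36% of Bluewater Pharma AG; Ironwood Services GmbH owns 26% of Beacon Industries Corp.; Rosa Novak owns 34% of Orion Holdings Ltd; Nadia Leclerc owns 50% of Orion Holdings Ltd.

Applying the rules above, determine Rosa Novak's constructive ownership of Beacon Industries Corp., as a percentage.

By spousal attribution (R3), Rosa Novak is treated as also owning Nadia Leclerc's interest in Bluewater Pharma AG, giving 38% + 36% = 74%.
By spousal attribution (R3), Rosa Novak is treated as also owning Nadia Leclerc's interest in Crosswind Energy Co, giving 28% + 22% = 50%.
By spousal attribution (R3), Rosa Novak is treated as also owning Nadia Leclerc's interest in Orion Holdings Ltd, giving 34% + 50% = 84%.
Chain via Bluewater Pharma AG → Ironwood Services GmbH (R1): 74% × 19% × 26% = 3.6556% of Beacon Industries Corp.
Chain via Crosswind Energy Co. → Ridgefield Media Ltd (R1): 50% × 33% × 27% = 4.455% of Beacon Industries Corp.
Chain via Orion Holdings Ltd → Clearview Ventures LLC (R1): 84% × 12% × 15% = 1.512% of Beacon Industries Corp.
Aggregating (R2): 3.6556% + 4.455% + 1.512% = 9.6226%.

9.6226%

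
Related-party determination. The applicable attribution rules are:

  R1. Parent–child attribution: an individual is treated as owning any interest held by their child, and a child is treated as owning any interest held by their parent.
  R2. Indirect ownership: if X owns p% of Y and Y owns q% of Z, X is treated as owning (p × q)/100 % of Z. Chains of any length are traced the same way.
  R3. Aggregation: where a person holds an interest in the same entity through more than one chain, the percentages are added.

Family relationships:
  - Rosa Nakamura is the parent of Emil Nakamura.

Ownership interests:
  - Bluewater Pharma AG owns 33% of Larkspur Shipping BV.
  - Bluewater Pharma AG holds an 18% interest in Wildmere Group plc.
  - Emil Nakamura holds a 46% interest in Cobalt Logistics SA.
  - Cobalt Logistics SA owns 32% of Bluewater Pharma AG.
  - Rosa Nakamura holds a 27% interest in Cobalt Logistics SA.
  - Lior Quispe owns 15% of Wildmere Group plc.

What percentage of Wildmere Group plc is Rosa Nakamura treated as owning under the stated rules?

By parent–child attribution (R1), Rosa Nakamura is treated as also owning Emil Nakamura's interest in Cobalt Logistics SA, giving 27% + 46% = 73%.
Chain via Cobalt Logistics SA → Bluewater Pharma AG (R2): 73% × 32% × 18% = 4.2048% of Wildmere Group plc.

4.2048%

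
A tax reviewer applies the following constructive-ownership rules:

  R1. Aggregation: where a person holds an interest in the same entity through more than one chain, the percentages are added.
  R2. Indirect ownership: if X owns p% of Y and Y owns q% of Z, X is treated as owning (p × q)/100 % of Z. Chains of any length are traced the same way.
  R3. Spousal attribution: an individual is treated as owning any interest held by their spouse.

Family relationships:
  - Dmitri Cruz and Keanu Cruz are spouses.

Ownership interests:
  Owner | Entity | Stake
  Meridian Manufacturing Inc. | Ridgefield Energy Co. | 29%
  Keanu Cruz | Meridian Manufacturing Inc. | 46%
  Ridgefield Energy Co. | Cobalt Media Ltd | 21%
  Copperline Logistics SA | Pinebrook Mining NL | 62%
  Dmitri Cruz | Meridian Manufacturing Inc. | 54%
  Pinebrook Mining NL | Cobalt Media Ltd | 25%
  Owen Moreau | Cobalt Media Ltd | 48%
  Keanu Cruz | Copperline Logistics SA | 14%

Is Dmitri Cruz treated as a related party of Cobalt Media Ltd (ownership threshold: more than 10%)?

By spousal attribution (R3), Dmitri Cruz is treated as also owning Keanu Cruz's interest in Meridian Manufacturing Inc, giving 54% + 46% = 100%.
By spousal attribution (R3), Dmitri Cruz is treated as owning Keanu Cruz's 14% interest in Copperline Logistics SA.
Chain via Meridian Manufacturing Inc. → Ridgefield Energy Co. (R2): 100% × 29% × 21% = 6.09% of Cobalt Media Ltd.
Chain via Copperline Logistics SA → Pinebrook Mining NL (R2): 14% × 62% × 25% = 2.17% of Cobalt Media Ltd.
Aggregating (R1): 6.09% + 2.17% = 8.26%.
8.26% does not exceed the 10% threshold, so Dmitri is not a related party to Cobalt Media Ltd.

No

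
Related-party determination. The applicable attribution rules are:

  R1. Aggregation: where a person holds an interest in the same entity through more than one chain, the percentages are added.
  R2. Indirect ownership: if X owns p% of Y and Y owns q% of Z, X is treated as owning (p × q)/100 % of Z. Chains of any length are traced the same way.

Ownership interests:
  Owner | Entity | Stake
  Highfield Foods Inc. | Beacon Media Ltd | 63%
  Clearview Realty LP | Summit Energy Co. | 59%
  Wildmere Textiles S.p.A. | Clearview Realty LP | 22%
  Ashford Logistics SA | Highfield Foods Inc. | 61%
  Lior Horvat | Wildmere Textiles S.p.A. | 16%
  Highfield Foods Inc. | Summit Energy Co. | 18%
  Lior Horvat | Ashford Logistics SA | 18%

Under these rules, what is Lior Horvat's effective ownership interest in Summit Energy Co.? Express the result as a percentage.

Chain via Wildmere Textiles S.p.A. → Clearview Realty LP (R2): 16% × 22% × 59% = 2.0768% of Summit Energy Co.
Chain via Ashford Logistics SA → Highfield Foods Inc. (R2): 18% × 61% × 18% = 1.9764% of Summit Energy Co.
Aggregating (R1): 2.0768% + 1.9764% = 4.0532%.

4.0532%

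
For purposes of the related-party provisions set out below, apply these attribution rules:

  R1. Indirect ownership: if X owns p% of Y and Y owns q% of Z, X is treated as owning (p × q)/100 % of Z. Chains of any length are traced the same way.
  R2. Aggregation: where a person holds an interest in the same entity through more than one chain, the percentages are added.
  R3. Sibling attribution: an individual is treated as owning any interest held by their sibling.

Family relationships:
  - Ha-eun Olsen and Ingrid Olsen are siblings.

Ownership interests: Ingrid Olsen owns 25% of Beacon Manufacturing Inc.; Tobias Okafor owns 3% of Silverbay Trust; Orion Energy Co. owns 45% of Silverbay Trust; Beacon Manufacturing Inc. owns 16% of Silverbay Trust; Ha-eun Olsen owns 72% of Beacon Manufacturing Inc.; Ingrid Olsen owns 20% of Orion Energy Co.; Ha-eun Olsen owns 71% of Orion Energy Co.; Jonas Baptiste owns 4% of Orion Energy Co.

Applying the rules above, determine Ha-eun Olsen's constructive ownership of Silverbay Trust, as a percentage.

By sibling attribution (R3), Ha-eun Olsen is treated as also owning Ingrid Olsen's interest in Orion Energy Co, giving 71% + 20% = 91%.
By sibling attribution (R3), Ha-eun Olsen is treated as also owning Ingrid Olsen's interest in Beacon Manufacturing Inc, giving 72% + 25% = 97%.
Chain via Orion Energy Co. (R1): 91% × 45% = 40.95% of Silverbay Trust.
Chain via Beacon Manufacturing Inc. (R1): 97% × 16% = 15.52% of Silverbay Trust.
Aggregating (R2): 40.95% + 15.52% = 56.47%.

56.47%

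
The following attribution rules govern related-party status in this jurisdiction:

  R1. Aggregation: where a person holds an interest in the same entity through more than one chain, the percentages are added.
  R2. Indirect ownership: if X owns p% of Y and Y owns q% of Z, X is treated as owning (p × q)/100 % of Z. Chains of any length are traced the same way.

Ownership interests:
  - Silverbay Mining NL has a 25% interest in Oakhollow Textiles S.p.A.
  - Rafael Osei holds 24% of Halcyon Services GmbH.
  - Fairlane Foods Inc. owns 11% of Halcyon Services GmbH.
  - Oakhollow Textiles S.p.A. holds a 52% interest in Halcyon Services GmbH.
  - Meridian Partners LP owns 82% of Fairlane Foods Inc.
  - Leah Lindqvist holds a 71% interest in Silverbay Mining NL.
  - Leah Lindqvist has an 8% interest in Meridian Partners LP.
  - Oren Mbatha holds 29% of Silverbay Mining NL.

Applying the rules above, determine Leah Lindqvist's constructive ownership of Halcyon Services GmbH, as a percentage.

Chain via Meridian Partners LP → Fairlane Foods Inc. (R2): 8% × 82% × 11% = 0.7216% of Halcyon Services GmbH.
Chain via Silverbay Mining NL → Oakhollow Textiles S.p.A. (R2): 71% × 25% × 52% = 9.23% of Halcyon Services GmbH.
Aggregating (R1): 0.7216% + 9.23% = 9.9516%.

9.9516%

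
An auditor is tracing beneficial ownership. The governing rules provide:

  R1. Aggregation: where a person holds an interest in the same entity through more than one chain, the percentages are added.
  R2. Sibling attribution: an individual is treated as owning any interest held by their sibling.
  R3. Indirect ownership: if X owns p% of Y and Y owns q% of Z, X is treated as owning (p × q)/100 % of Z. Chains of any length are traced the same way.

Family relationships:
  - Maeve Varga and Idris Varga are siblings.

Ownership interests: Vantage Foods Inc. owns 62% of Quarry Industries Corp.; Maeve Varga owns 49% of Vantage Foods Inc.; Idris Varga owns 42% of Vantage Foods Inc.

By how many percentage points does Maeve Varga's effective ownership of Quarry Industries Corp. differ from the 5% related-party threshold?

By sibling attribution (R2), Maeve Varga is treated as also owning Idris Varga's interest in Vantage Foods Inc, giving 49% + 42% = 91%.
Chain via Vantage Foods Inc. (R3): 91% × 62% = 56.42% of Quarry Industries Corp.
56.42% exceeds the 5% threshold by 51.42 percentage points.

51.42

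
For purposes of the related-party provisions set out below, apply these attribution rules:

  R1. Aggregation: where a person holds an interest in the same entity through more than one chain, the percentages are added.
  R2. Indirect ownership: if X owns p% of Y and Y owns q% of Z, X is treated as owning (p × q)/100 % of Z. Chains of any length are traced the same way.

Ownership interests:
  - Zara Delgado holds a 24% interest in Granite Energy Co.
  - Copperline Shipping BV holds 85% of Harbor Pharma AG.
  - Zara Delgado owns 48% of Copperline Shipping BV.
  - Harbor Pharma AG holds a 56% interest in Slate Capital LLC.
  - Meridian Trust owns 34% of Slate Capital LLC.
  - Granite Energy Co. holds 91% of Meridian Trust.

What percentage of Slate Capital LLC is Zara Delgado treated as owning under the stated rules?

30.2736%

Chain via Copperline Shipping BV → Harbor Pharma AG (R2): 48% × 85% × 56% = 22.848% of Slate Capital LLC.
Chain via Granite Energy Co. → Meridian Trust (R2): 24% × 91% × 34% = 7.4256% of Slate Capital LLC.
Aggregating (R1): 22.848% + 7.4256% = 30.2736%.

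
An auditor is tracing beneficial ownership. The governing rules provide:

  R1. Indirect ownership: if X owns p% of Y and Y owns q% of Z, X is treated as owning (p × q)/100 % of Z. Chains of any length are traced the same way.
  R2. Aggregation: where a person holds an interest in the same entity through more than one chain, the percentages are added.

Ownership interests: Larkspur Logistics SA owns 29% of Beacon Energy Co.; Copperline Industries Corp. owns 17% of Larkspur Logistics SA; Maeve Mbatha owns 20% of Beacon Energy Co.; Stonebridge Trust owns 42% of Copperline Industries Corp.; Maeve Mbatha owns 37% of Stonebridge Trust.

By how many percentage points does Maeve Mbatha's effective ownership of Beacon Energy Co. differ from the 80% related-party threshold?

59.233878

Chain via Stonebridge Trust → Copperline Industries Corp. → Larkspur Logistics SA (R1): 37% × 42% × 17% × 29% = 0.766122% of Beacon Energy Co.
Direct interest in Beacon Energy Co: 20%.
Aggregating (R2): 0.766122% + 20% = 20.766122%.
20.766122% falls short of the 80% threshold by 59.233878 percentage points.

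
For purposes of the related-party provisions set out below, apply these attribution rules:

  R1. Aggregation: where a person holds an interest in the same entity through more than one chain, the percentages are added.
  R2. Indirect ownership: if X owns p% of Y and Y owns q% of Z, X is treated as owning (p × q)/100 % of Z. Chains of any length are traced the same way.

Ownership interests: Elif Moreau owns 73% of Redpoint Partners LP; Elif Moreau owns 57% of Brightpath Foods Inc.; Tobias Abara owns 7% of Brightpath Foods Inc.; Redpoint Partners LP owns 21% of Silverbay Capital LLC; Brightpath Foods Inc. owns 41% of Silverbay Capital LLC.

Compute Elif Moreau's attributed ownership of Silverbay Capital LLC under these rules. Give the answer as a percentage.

Chain via Brightpath Foods Inc. (R2): 57% × 41% = 23.37% of Silverbay Capital LLC.
Chain via Redpoint Partners LP (R2): 73% × 21% = 15.33% of Silverbay Capital LLC.
Aggregating (R1): 23.37% + 15.33% = 38.7%.

38.7%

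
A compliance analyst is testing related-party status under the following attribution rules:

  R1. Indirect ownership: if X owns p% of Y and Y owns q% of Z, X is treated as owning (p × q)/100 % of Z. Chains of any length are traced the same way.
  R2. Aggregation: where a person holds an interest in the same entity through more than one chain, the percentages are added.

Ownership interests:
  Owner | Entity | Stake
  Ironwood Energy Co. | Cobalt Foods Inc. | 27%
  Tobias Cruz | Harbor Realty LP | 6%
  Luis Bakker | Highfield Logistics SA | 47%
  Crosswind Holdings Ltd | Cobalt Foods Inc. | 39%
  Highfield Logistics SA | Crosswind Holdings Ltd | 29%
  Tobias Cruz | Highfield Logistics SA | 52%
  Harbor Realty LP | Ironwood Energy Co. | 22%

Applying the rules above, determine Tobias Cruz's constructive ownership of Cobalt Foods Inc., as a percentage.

Chain via Highfield Logistics SA → Crosswind Holdings Ltd (R1): 52% × 29% × 39% = 5.8812% of Cobalt Foods Inc.
Chain via Harbor Realty LP → Ironwood Energy Co. (R1): 6% × 22% × 27% = 0.3564% of Cobalt Foods Inc.
Aggregating (R2): 5.8812% + 0.3564% = 6.2376%.

6.2376%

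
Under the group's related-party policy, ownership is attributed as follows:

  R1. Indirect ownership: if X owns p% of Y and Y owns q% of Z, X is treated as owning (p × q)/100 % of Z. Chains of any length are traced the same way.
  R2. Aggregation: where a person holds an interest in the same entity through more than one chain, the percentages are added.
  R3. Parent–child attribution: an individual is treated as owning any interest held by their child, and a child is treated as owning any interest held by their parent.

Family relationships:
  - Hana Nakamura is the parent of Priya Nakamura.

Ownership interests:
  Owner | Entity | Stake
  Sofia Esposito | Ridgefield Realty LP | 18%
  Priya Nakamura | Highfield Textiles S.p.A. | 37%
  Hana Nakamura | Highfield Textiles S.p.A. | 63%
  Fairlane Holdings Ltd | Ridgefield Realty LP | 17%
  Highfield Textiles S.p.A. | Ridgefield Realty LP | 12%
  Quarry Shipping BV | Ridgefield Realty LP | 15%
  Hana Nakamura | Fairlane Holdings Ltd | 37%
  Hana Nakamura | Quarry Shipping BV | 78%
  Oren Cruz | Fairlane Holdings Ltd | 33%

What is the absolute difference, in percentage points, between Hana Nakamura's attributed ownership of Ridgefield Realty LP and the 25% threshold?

4.99

By parent–child attribution (R3), Hana Nakamura is treated as also owning Priya Nakamura's interest in Highfield Textiles S.p.A, giving 63% + 37% = 100%.
Chain via Highfield Textiles S.p.A. (R1): 100% × 12% = 12% of Ridgefield Realty LP.
Chain via Fairlane Holdings Ltd (R1): 37% × 17% = 6.29% of Ridgefield Realty LP.
Chain via Quarry Shipping BV (R1): 78% × 15% = 11.7% of Ridgefield Realty LP.
Aggregating (R2): 12% + 6.29% + 11.7% = 29.99%.
29.99% exceeds the 25% threshold by 4.99 percentage points.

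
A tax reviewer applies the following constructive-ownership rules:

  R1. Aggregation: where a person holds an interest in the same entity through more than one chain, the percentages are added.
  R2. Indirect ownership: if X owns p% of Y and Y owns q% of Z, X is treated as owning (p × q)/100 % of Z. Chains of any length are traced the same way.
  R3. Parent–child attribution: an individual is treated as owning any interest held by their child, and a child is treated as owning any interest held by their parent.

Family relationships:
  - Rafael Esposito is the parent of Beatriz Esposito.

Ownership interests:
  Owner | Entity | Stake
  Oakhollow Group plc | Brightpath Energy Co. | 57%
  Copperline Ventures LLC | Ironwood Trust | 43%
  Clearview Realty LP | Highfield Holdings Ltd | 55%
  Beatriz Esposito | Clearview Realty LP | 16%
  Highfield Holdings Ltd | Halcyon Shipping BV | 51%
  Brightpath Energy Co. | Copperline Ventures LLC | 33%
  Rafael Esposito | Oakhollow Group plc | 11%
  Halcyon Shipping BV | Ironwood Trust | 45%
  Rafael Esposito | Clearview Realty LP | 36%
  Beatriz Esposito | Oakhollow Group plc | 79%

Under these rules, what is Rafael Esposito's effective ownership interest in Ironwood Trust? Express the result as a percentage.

13.84317%

By parent–child attribution (R3), Rafael Esposito is treated as also owning Beatriz Esposito's interest in Oakhollow Group plc, giving 11% + 79% = 90%.
By parent–child attribution (R3), Rafael Esposito is treated as also owning Beatriz Esposito's interest in Clearview Realty LP, giving 36% + 16% = 52%.
Chain via Oakhollow Group plc → Brightpath Energy Co. → Copperline Ventures LLC (R2): 90% × 57% × 33% × 43% = 7.27947% of Ironwood Trust.
Chain via Clearview Realty LP → Highfield Holdings Ltd → Halcyon Shipping BV (R2): 52% × 55% × 51% × 45% = 6.5637% of Ironwood Trust.
Aggregating (R1): 7.27947% + 6.5637% = 13.84317%.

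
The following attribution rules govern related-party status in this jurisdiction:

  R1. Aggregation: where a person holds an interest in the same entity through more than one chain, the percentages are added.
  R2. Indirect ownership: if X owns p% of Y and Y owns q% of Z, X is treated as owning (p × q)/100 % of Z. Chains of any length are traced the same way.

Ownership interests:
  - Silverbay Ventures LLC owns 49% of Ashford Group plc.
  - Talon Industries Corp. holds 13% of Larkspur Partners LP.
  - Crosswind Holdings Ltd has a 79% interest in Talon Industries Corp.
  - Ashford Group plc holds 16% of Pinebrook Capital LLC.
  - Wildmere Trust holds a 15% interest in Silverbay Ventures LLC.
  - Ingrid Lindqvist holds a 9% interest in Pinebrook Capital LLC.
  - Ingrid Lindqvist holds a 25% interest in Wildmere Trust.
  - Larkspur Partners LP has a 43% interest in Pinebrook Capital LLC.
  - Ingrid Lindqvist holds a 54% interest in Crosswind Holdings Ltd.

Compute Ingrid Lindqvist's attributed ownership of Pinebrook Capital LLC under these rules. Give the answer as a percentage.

Chain via Wildmere Trust → Silverbay Ventures LLC → Ashford Group plc (R2): 25% × 15% × 49% × 16% = 0.294% of Pinebrook Capital LLC.
Chain via Crosswind Holdings Ltd → Talon Industries Corp. → Larkspur Partners LP (R2): 54% × 79% × 13% × 43% = 2.384694% of Pinebrook Capital LLC.
Direct interest in Pinebrook Capital LLC: 9%.
Aggregating (R1): 0.294% + 2.384694% + 9% = 11.678694%.

11.678694%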